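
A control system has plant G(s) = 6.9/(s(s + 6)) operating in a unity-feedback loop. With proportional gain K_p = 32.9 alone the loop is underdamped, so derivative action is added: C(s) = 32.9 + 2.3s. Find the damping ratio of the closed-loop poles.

ζ = 0.726

Forward path: (32.9 + 2.3s)·6.9/(s(s+6)). The closed-loop characteristic equation is s² + (6 + 6.9·2.3)s + 6.9·32.9 = 0.
That is s² + 21.87s + 227 = 0, so ω_n = 15.07 rad/s and ζ = 21.87/(2·15.07) = 0.7258.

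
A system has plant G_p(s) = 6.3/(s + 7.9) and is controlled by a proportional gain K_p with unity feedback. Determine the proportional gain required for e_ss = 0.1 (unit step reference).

K_p = 11.3

For a type-0 loop with proportional control, e_ss = 1/(1 + K_p·G_p(0)).
G_p(0) = 0.7975. Require 1/(1 + K_p·0.7975) = 0.1, so 1 + 0.7975·K_p = 10.
K_p = (10 − 1)/0.7975 = 11.3.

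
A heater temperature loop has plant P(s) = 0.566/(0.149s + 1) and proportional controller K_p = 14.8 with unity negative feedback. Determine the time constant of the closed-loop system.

Closed loop: T(s) = K_p·P/(1+K_p·P) = 8.377/(0.149s + 1 + 8.377), with pole at s = −(1 + 8.377)/0.149 = −62.93.
Closed-loop time constant τ = 1/62.93 = 0.0159 s.

τ = 0.0159 s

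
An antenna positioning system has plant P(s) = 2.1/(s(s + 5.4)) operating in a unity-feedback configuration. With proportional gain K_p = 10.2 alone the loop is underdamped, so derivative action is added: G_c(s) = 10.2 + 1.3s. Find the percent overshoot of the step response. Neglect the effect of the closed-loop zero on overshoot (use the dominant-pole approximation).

Forward path: (10.2 + 1.3s)·2.1/(s(s+5.4)). The closed-loop characteristic equation is s² + (5.4 + 2.1·1.3)s + 2.1·10.2 = 0.
That is s² + 8.13s + 21.42 = 0, so ω_n = 4.628 rad/s and ζ = 8.13/(2·4.628) = 0.8783.
%OS = 100·exp(−πζ/√(1−ζ²)) = 0.311%.

0.311%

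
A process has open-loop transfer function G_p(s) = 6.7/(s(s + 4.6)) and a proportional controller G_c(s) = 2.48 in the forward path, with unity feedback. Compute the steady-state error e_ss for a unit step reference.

The open loop G_c(s)G_p(s) has a pole at the origin (type 1), so the static position error constant is infinite and e_ss = 1/(1+∞) = 0.

0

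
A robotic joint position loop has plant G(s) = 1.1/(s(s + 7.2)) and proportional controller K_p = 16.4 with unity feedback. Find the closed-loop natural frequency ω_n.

ω_n = 4.25 rad/s

1 + K_p·G(s) = 0 gives s² + 7.2s + 18.04 = 0.
Matching s² + 2ζω_n s + ω_n²: ω_n = √18.04 = 4.247 rad/s and 2ζω_n = 7.2, so ζ = 7.2/(2·4.247) = 0.848.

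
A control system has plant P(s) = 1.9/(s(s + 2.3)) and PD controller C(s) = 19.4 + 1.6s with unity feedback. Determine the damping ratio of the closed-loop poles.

ζ = 0.44

Forward path: (19.4 + 1.6s)·1.9/(s(s+2.3)). The closed-loop characteristic equation is s² + (2.3 + 1.9·1.6)s + 1.9·19.4 = 0.
That is s² + 5.34s + 36.86 = 0, so ω_n = 6.071 rad/s and ζ = 5.34/(2·6.071) = 0.4398.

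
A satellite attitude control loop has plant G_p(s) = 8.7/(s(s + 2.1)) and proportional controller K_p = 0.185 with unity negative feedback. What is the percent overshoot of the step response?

0.973%

Closed-loop characteristic equation: s² + 2.1s + 1.609 = 0, so ω_n = 1.269 rad/s and ζ = 2.1/(2·1.269) = 0.8276.
%OS = 100·exp(−πζ/√(1−ζ²)) = 100·exp(−π·0.8276/√0.315) = 0.973%.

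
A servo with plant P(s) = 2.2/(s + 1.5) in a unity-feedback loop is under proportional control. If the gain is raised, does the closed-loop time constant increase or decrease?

decrease

The closed-loop bandwidth 1.5+K_p·2.2 grows with K_p, so τ shrinks.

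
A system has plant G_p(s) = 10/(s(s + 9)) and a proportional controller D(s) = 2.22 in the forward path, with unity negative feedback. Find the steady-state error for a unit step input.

The open loop D(s)G_p(s) has a pole at the origin (type 1), so the static position error constant is infinite and e_ss = 1/(1+∞) = 0.

0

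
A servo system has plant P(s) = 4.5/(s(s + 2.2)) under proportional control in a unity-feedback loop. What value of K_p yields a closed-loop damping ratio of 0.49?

K_p = 1.12

Closed-loop characteristic equation: s² + 2.2s + K_p·4.5 = 0.
So ω_n = √(4.5K_p) and 2ζω_n = 2.2, giving ζ = 2.2/(2√(4.5K_p)).
Setting ζ = 0.49: √(4.5K_p) = 2.2/(2·0.49) = 2.245, so K_p = 5.04/4.5 = 1.12.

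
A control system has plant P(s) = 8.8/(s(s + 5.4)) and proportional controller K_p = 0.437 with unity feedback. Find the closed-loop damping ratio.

1 + K_p·P(s) = 0 gives s² + 5.4s + 3.846 = 0.
So ω_n² = 3.846 ⇒ ω_n = 1.961 rad/s, and ζ = 5.4/(2ω_n) = 1.38.

ζ = 1.38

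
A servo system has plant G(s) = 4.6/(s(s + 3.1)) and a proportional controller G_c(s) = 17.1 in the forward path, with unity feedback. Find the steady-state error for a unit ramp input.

0.0394

The loop has one pole at the origin (type 1). Velocity error constant K_v = lim_{s→0} s·G_c(s)G(s) = 17.1·4.6/3.1 = 25.37.
Steady-state error to a unit ramp: e_ss = 1/K_v = 0.0394.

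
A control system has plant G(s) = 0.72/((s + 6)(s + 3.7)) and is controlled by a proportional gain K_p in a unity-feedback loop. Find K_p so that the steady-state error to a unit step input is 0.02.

K_p = 1510

Steady-state error for a unit step on this type-0 loop is 1/(1 + K_p·G(0)).
G(0) = 0.03243. Require 1/(1 + K_p·0.03243) = 0.02, so 1 + 0.03243·K_p = 50.
K_p = (50 − 1)/0.03243 = 1510.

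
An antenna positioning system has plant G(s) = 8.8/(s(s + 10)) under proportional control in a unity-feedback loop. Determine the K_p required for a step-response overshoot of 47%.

From %OS = 100·exp(−πζ/√(1−ζ²)) = 47%, ζ = −ln(0.47)/√(π²+ln²(0.47)) = 0.2337.
Characteristic equation s² + 10s + 8.8K_p = 0 gives ζ = 10/(2√(8.8K_p)).
Setting ζ = 0.2337: √(8.8K_p) = 10/(2·0.2337) = 21.4, so K_p = 457.8/8.8 = 52.

K_p = 52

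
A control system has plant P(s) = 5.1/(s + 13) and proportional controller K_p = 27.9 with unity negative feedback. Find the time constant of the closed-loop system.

τ = 0.00644 s

Closed-loop transfer function: T(s) = K_p·P(s)/(1 + K_p·P(s)) = 142.3/(s + 13 + 142.3) = 142.3/(s + 155.3).
Time constant τ = 1/155.3 = 0.00644 s.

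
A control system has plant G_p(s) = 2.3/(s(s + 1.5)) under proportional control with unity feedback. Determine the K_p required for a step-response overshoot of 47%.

From %OS = 100·exp(−πζ/√(1−ζ²)) = 47%, ζ = −ln(0.47)/√(π²+ln²(0.47)) = 0.2337.
Characteristic equation s² + 1.5s + 2.3K_p = 0 gives ζ = 1.5/(2√(2.3K_p)).
Setting ζ = 0.2337: √(2.3K_p) = 1.5/(2·0.2337) = 3.21, so K_p = 10.3/2.3 = 4.48.

K_p = 4.48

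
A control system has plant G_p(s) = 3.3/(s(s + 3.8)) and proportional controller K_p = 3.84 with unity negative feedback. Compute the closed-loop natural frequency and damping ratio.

The closed-loop denominator is s(s+3.8) + 3.84·3.3 = s² + 3.8s + 12.67.
So ω_n² = 12.67 ⇒ ω_n = 3.56 rad/s, and ζ = 3.8/(2ω_n) = 0.534.

ω_n = 3.56 rad/s, ζ = 0.534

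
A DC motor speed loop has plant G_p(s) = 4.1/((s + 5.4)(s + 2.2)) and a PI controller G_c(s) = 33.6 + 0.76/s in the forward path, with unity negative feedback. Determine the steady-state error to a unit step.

0

The open loop G_c(s)G_p(s) has a pole at the origin (type 1), so the static position error constant is infinite and e_ss = 1/(1+∞) = 0.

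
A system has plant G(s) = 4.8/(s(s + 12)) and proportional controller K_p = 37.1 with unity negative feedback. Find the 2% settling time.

T_s ≈ 0.667 s

Closed-loop characteristic equation: s² + 12s + 178.1 = 0, so ω_n = 13.34 rad/s and ζ = 12/(2·13.34) = 0.4496.
2% settling time T_s ≈ 4/(ζω_n) = 4/6 = 0.667 s.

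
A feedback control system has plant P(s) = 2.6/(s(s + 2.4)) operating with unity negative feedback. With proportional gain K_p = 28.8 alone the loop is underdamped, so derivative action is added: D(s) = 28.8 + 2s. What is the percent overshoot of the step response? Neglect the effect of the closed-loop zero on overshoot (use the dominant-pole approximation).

21.5%

Forward path: (28.8 + 2s)·2.6/(s(s+2.4)). The closed-loop characteristic equation is s² + (2.4 + 2.6·2)s + 2.6·28.8 = 0.
That is s² + 7.6s + 74.88 = 0, so ω_n = 8.653 rad/s and ζ = 7.6/(2·8.653) = 0.4391.
%OS = 100·exp(−πζ/√(1−ζ²)) = 21.5%.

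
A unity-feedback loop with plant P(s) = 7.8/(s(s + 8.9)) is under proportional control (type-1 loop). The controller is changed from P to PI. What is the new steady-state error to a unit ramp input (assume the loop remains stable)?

The integrator raises the loop to type 2, so K_v → ∞ and e_ss to a ramp is zero.

0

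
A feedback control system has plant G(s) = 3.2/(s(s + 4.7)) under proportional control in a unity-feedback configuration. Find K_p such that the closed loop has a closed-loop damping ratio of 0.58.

Closed-loop characteristic equation: s² + 4.7s + K_p·3.2 = 0.
So ω_n = √(3.2K_p) and 2ζω_n = 4.7, giving ζ = 4.7/(2√(3.2K_p)).
Setting ζ = 0.58: √(3.2K_p) = 4.7/(2·0.58) = 4.052, so K_p = 16.42/3.2 = 5.13.

K_p = 5.13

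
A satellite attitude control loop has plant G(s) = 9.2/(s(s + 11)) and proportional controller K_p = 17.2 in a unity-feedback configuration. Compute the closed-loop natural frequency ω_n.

With unity feedback the closed-loop characteristic equation is s² + 11s + 17.2·9.2 = s² + 11s + 158.2 = 0.
So ω_n² = 158.2 ⇒ ω_n = 12.58 rad/s, and ζ = 11/(2ω_n) = 0.437.

ω_n = 12.6 rad/s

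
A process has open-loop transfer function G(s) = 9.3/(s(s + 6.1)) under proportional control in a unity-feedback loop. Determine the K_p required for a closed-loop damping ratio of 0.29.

K_p = 11.9

Closed-loop characteristic equation: s² + 6.1s + K_p·9.3 = 0.
So ω_n = √(9.3K_p) and 2ζω_n = 6.1, giving ζ = 6.1/(2√(9.3K_p)).
Setting ζ = 0.29: √(9.3K_p) = 6.1/(2·0.29) = 10.52, so K_p = 110.6/9.3 = 11.9.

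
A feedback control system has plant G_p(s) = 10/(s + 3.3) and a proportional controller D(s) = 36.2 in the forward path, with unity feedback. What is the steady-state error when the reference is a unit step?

The loop is type 0. Static position error constant K_pos = D(0)·G_p(0) = 36.2·3.03 = 109.7.
Steady-state error to a unit step: e_ss = 1/(1+K_pos) = 1/110.7 = 0.00903.

0.00903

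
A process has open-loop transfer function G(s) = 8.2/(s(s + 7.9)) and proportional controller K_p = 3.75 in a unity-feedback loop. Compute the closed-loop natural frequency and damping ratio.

1 + K_p·G(s) = 0 gives s² + 7.9s + 30.75 = 0.
So ω_n² = 30.75 ⇒ ω_n = 5.545 rad/s, and ζ = 7.9/(2ω_n) = 0.712.

ω_n = 5.55 rad/s, ζ = 0.712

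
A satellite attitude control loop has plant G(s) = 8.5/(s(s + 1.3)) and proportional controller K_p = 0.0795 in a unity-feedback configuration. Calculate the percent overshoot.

1.73%

Closed-loop characteristic equation: s² + 1.3s + 0.6757 = 0, so ω_n = 0.822 rad/s and ζ = 1.3/(2·0.822) = 0.7907.
%OS = 100·exp(−πζ/√(1−ζ²)) = 100·exp(−π·0.7907/√0.3748) = 1.73%.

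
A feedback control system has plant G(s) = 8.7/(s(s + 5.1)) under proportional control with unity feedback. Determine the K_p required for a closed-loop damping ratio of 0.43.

Closed-loop characteristic equation: s² + 5.1s + K_p·8.7 = 0.
So ω_n = √(8.7K_p) and 2ζω_n = 5.1, giving ζ = 5.1/(2√(8.7K_p)).
Setting ζ = 0.43: √(8.7K_p) = 5.1/(2·0.43) = 5.93, so K_p = 35.17/8.7 = 4.04.

K_p = 4.04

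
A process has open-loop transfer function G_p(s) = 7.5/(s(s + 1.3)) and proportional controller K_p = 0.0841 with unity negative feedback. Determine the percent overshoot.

1.14%

Closed-loop characteristic equation: s² + 1.3s + 0.6307 = 0, so ω_n = 0.7942 rad/s and ζ = 1.3/(2·0.7942) = 0.8184.
%OS = 100·exp(−πζ/√(1−ζ²)) = 100·exp(−π·0.8184/√0.3302) = 1.14%.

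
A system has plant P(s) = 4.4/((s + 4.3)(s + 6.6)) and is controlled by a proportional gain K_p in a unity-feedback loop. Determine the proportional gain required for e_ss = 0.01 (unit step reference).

K_p = 639

The loop is type 0, so e_ss(step) = 1/(1 + K_pos) with K_pos = K_p·P(0).
P(0) = 0.155. Require 1/(1 + K_p·0.155) = 0.01, so 1 + 0.155·K_p = 100.
K_p = (100 − 1)/0.155 = 639.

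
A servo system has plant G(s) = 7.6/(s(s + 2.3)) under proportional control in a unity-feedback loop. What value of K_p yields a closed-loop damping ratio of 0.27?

Closed-loop characteristic equation: s² + 2.3s + K_p·7.6 = 0.
So ω_n = √(7.6K_p) and 2ζω_n = 2.3, giving ζ = 2.3/(2√(7.6K_p)).
Setting ζ = 0.27: √(7.6K_p) = 2.3/(2·0.27) = 4.259, so K_p = 18.14/7.6 = 2.39.

K_p = 2.39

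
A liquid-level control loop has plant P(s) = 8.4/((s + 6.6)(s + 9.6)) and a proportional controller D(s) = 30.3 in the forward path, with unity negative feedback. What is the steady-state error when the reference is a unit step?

0.199

The loop is type 0. Static position error constant K_pos = D(0)·P(0) = 30.3·0.1326 = 4.017.
Steady-state error to a unit step: e_ss = 1/(1+K_pos) = 1/5.017 = 0.199.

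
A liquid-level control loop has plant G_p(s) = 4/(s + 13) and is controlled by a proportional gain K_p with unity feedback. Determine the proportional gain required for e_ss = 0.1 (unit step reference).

K_p = 29.2

For a type-0 loop with proportional control, e_ss = 1/(1 + K_p·G_p(0)).
G_p(0) = 0.3077. Require 1/(1 + K_p·0.3077) = 0.1, so 1 + 0.3077·K_p = 10.
K_p = (10 − 1)/0.3077 = 29.2.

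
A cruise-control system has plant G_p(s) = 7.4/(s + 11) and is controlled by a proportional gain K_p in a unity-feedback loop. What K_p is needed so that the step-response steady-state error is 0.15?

For a type-0 loop with proportional control, e_ss = 1/(1 + K_p·G_p(0)).
G_p(0) = 0.6727. Require 1/(1 + K_p·0.6727) = 0.15, so 1 + 0.6727·K_p = 6.667.
K_p = (6.667 − 1)/0.6727 = 8.42.

K_p = 8.42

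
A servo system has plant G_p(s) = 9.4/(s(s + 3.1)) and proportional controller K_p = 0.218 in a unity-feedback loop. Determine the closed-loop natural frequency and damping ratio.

With unity feedback the closed-loop characteristic equation is s² + 3.1s + 0.218·9.4 = s² + 3.1s + 2.049 = 0.
Matching s² + 2ζω_n s + ω_n²: ω_n = √2.049 = 1.432 rad/s and 2ζω_n = 3.1, so ζ = 3.1/(2·1.432) = 1.08.

ω_n = 1.43 rad/s, ζ = 1.08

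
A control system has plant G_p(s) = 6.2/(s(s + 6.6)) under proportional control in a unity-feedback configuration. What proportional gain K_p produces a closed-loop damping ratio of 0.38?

Closed-loop characteristic equation: s² + 6.6s + K_p·6.2 = 0.
So ω_n = √(6.2K_p) and 2ζω_n = 6.6, giving ζ = 6.6/(2√(6.2K_p)).
Setting ζ = 0.38: √(6.2K_p) = 6.6/(2·0.38) = 8.684, so K_p = 75.42/6.2 = 12.2.

K_p = 12.2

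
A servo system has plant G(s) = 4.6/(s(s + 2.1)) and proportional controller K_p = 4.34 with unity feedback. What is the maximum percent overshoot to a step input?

Closed-loop characteristic equation: s² + 2.1s + 19.96 = 0, so ω_n = 4.468 rad/s and ζ = 2.1/(2·4.468) = 0.235.
%OS = 100·exp(−πζ/√(1−ζ²)) = 100·exp(−π·0.235/√0.9448) = 46.8%.

46.8%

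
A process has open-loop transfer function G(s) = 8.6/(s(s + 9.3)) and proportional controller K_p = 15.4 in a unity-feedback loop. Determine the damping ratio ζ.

With unity feedback the closed-loop characteristic equation is s² + 9.3s + 15.4·8.6 = s² + 9.3s + 132.4 = 0.
Matching s² + 2ζω_n s + ω_n²: ω_n = √132.4 = 11.51 rad/s and 2ζω_n = 9.3, so ζ = 9.3/(2·11.51) = 0.404.

ζ = 0.404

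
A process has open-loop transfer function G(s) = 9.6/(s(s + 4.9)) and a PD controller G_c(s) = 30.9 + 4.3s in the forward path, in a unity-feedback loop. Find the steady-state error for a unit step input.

0

The open loop G_c(s)G(s) has a pole at the origin (type 1), so the static position error constant is infinite and e_ss = 1/(1+∞) = 0.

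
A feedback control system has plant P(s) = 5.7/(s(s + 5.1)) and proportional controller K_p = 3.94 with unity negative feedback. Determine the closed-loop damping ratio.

ζ = 0.538

With unity feedback the closed-loop characteristic equation is s² + 5.1s + 3.94·5.7 = s² + 5.1s + 22.46 = 0.
Matching s² + 2ζω_n s + ω_n²: ω_n = √22.46 = 4.739 rad/s and 2ζω_n = 5.1, so ζ = 5.1/(2·4.739) = 0.538.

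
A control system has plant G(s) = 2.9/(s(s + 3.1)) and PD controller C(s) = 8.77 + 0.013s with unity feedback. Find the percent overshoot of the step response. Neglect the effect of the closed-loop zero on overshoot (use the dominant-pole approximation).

35.8%

Forward path: (8.77 + 0.013s)·2.9/(s(s+3.1)). The closed-loop characteristic equation is s² + (3.1 + 2.9·0.013)s + 2.9·8.77 = 0.
That is s² + 3.138s + 25.43 = 0, so ω_n = 5.043 rad/s and ζ = 3.138/(2·5.043) = 0.3111.
%OS = 100·exp(−πζ/√(1−ζ²)) = 35.8%.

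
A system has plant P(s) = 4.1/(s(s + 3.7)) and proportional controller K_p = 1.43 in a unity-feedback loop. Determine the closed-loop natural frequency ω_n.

With unity feedback the closed-loop characteristic equation is s² + 3.7s + 1.43·4.1 = s² + 3.7s + 5.863 = 0.
So ω_n² = 5.863 ⇒ ω_n = 2.421 rad/s, and ζ = 3.7/(2ω_n) = 0.764.

ω_n = 2.42 rad/s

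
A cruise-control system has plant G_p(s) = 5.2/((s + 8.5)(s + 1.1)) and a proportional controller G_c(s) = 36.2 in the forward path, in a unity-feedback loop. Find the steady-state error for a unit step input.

0.0473

The loop is type 0. Static position error constant K_pos = G_c(0)·G_p(0) = 36.2·0.5561 = 20.13.
Steady-state error to a unit step: e_ss = 1/(1+K_pos) = 1/21.13 = 0.0473.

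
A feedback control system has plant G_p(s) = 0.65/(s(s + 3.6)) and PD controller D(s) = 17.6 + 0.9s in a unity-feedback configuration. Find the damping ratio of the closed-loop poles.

ζ = 0.619

Forward path: (17.6 + 0.9s)·0.65/(s(s+3.6)). The closed-loop characteristic equation is s² + (3.6 + 0.65·0.9)s + 0.65·17.6 = 0.
That is s² + 4.185s + 11.44 = 0, so ω_n = 3.382 rad/s and ζ = 4.185/(2·3.382) = 0.6187.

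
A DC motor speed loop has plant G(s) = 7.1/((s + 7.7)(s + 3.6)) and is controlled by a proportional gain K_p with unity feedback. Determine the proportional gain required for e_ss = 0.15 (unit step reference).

K_p = 22.1

The loop is type 0, so e_ss(step) = 1/(1 + K_pos) with K_pos = K_p·G(0).
G(0) = 0.2561. Require 1/(1 + K_p·0.2561) = 0.15, so 1 + 0.2561·K_p = 6.667.
K_p = (6.667 − 1)/0.2561 = 22.1.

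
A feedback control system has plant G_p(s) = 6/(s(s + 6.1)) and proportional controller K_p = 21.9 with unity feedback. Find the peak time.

From 1 + K_pG_p(s) = 0: s² + 6.1s + 131.4 = 0 ⇒ ω_n = 11.46, ζ = 0.2661.
Damped frequency ω_d = ω_n√(1−ζ²) = 11.05 rad/s, so peak time T_p = π/ω_d = 0.284 s.

T_p = 0.284 s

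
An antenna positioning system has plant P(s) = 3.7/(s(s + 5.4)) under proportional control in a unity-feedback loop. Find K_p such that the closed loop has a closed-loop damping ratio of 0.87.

K_p = 2.6

Closed-loop characteristic equation: s² + 5.4s + K_p·3.7 = 0.
So ω_n = √(3.7K_p) and 2ζω_n = 5.4, giving ζ = 5.4/(2√(3.7K_p)).
Setting ζ = 0.87: √(3.7K_p) = 5.4/(2·0.87) = 3.103, so K_p = 9.631/3.7 = 2.6.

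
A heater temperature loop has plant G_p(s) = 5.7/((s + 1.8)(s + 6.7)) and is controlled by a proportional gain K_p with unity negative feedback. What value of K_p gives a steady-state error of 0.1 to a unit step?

The loop is type 0, so e_ss(step) = 1/(1 + K_pos) with K_pos = K_p·G_p(0).
G_p(0) = 0.4726. Require 1/(1 + K_p·0.4726) = 0.1, so 1 + 0.4726·K_p = 10.
K_p = (10 − 1)/0.4726 = 19.

K_p = 19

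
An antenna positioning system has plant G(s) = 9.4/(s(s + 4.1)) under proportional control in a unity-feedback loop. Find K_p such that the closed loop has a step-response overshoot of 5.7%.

From %OS = 100·exp(−πζ/√(1−ζ²)) = 5.7%, ζ = −ln(0.057)/√(π²+ln²(0.057)) = 0.6738.
Characteristic equation s² + 4.1s + 9.4K_p = 0 gives ζ = 4.1/(2√(9.4K_p)).
Setting ζ = 0.6738: √(9.4K_p) = 4.1/(2·0.6738) = 3.042, so K_p = 9.257/9.4 = 0.985.

K_p = 0.985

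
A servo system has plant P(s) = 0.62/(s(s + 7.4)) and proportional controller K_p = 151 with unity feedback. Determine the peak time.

T_p = 0.351 s

The closed-loop denominator s² + 7.4s + 93.62 gives ω_n = √93.62 = 9.676 and ζ = 7.4/(2ω_n) = 0.3824.
Damped frequency ω_d = ω_n√(1−ζ²) = 8.94 rad/s, so peak time T_p = π/ω_d = 0.351 s.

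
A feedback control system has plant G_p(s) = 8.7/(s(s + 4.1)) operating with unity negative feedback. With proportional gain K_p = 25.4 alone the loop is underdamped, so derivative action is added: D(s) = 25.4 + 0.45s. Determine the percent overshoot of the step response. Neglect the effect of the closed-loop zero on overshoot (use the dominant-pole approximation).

41.5%

Forward path: (25.4 + 0.45s)·8.7/(s(s+4.1)). The closed-loop characteristic equation is s² + (4.1 + 8.7·0.45)s + 8.7·25.4 = 0.
That is s² + 8.015s + 221 = 0, so ω_n = 14.87 rad/s and ζ = 8.015/(2·14.87) = 0.2696.
%OS = 100·exp(−πζ/√(1−ζ²)) = 41.5%.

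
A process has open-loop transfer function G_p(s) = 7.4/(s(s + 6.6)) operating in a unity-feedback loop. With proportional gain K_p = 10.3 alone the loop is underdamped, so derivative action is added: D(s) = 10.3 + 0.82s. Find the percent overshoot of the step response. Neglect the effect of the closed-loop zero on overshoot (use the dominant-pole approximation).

Forward path: (10.3 + 0.82s)·7.4/(s(s+6.6)). The closed-loop characteristic equation is s² + (6.6 + 7.4·0.82)s + 7.4·10.3 = 0.
That is s² + 12.67s + 76.22 = 0, so ω_n = 8.73 rad/s and ζ = 12.67/(2·8.73) = 0.7255.
%OS = 100·exp(−πζ/√(1−ζ²)) = 3.64%.

3.64%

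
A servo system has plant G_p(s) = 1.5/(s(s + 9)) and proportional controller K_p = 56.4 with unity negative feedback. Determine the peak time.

T_p = 0.392 s

Closed-loop characteristic equation: s² + 9s + 84.6 = 0, so ω_n = 9.198 rad/s and ζ = 9/(2·9.198) = 0.4892.
Damped frequency ω_d = ω_n√(1−ζ²) = 8.022 rad/s, so peak time T_p = π/ω_d = 0.392 s.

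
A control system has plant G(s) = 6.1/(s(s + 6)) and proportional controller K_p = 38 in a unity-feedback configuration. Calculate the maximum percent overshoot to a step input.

53.2%

From 1 + K_pG(s) = 0: s² + 6s + 231.8 = 0 ⇒ ω_n = 15.22, ζ = 0.197.
%OS = 100·exp(−πζ/√(1−ζ²)) = 100·exp(−π·0.197/√0.9612) = 53.2%.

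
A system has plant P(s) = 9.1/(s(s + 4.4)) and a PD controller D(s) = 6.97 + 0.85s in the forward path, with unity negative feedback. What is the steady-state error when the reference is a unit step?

The open loop D(s)P(s) has a pole at the origin (type 1), so the static position error constant is infinite and e_ss = 1/(1+∞) = 0.

0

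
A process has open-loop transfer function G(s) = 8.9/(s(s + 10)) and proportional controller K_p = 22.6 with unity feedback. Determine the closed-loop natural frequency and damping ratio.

ω_n = 14.2 rad/s, ζ = 0.353

1 + K_p·G(s) = 0 gives s² + 10s + 201.1 = 0.
So ω_n² = 201.1 ⇒ ω_n = 14.18 rad/s, and ζ = 10/(2ω_n) = 0.353.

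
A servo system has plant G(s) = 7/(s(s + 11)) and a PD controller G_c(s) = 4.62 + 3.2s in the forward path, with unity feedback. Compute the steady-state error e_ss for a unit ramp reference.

The loop has one pole at the origin (type 1). Velocity error constant K_v = lim_{s→0} s·G_c(s)G(s) = 4.62·7/11 = 2.94.
Steady-state error to a unit ramp: e_ss = 1/K_v = 0.34.

0.34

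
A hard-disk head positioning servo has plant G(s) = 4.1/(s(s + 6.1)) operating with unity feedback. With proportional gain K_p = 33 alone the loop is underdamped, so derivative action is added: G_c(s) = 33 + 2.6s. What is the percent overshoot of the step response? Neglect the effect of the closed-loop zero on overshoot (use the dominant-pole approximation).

3.83%

Forward path: (33 + 2.6s)·4.1/(s(s+6.1)). The closed-loop characteristic equation is s² + (6.1 + 4.1·2.6)s + 4.1·33 = 0.
That is s² + 16.76s + 135.3 = 0, so ω_n = 11.63 rad/s and ζ = 16.76/(2·11.63) = 0.7204.
%OS = 100·exp(−πζ/√(1−ζ²)) = 3.83%.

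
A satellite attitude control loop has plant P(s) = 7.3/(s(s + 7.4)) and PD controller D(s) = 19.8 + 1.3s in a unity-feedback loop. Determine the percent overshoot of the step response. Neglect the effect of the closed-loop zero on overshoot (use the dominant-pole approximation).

Forward path: (19.8 + 1.3s)·7.3/(s(s+7.4)). The closed-loop characteristic equation is s² + (7.4 + 7.3·1.3)s + 7.3·19.8 = 0.
That is s² + 16.89s + 144.5 = 0, so ω_n = 12.02 rad/s and ζ = 16.89/(2·12.02) = 0.7024.
%OS = 100·exp(−πζ/√(1−ζ²)) = 4.5%.

4.5%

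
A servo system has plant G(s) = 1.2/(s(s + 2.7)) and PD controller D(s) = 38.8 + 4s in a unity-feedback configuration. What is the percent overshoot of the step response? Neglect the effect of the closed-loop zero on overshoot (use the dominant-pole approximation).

Forward path: (38.8 + 4s)·1.2/(s(s+2.7)). The closed-loop characteristic equation is s² + (2.7 + 1.2·4)s + 1.2·38.8 = 0.
That is s² + 7.5s + 46.56 = 0, so ω_n = 6.823 rad/s and ζ = 7.5/(2·6.823) = 0.5496.
%OS = 100·exp(−πζ/√(1−ζ²)) = 12.7%.

12.7%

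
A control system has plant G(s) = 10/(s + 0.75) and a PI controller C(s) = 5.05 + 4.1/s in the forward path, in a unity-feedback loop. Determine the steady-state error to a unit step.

0

The open loop C(s)G(s) has a pole at the origin (type 1), so the static position error constant is infinite and e_ss = 1/(1+∞) = 0.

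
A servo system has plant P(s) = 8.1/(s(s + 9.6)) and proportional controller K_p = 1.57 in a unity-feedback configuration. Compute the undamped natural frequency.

ω_n = 3.57 rad/s

The closed-loop denominator is s(s+9.6) + 1.57·8.1 = s² + 9.6s + 12.72.
Matching s² + 2ζω_n s + ω_n²: ω_n = √12.72 = 3.566 rad/s and 2ζω_n = 9.6, so ζ = 9.6/(2·3.566) = 1.35.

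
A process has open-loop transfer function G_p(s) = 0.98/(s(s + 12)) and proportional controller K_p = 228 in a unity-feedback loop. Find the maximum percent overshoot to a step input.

Closed-loop characteristic equation: s² + 12s + 223.4 = 0, so ω_n = 14.95 rad/s and ζ = 12/(2·14.95) = 0.4014.
%OS = 100·exp(−πζ/√(1−ζ²)) = 100·exp(−π·0.4014/√0.8389) = 25.2%.

25.2%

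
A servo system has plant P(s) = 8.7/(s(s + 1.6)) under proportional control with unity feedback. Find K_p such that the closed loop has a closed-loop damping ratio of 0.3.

Closed-loop characteristic equation: s² + 1.6s + K_p·8.7 = 0.
So ω_n = √(8.7K_p) and 2ζω_n = 1.6, giving ζ = 1.6/(2√(8.7K_p)).
Setting ζ = 0.3: √(8.7K_p) = 1.6/(2·0.3) = 2.667, so K_p = 7.111/8.7 = 0.817.

K_p = 0.817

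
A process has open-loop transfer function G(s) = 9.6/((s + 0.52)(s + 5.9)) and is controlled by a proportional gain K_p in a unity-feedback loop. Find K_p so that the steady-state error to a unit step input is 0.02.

K_p = 15.7

Steady-state error for a unit step on this type-0 loop is 1/(1 + K_p·G(0)).
G(0) = 3.129. Require 1/(1 + K_p·3.129) = 0.02, so 1 + 3.129·K_p = 50.
K_p = (50 − 1)/3.129 = 15.7.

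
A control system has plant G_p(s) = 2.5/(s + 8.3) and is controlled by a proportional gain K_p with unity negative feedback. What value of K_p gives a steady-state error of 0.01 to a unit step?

K_p = 329

Steady-state error for a unit step on this type-0 loop is 1/(1 + K_p·G_p(0)).
G_p(0) = 0.3012. Require 1/(1 + K_p·0.3012) = 0.01, so 1 + 0.3012·K_p = 100.
K_p = (100 − 1)/0.3012 = 329.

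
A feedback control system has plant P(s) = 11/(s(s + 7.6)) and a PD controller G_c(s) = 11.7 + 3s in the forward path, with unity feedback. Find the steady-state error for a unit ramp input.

The loop has one pole at the origin (type 1). Velocity error constant K_v = lim_{s→0} s·G_c(s)P(s) = 11.7·11/7.6 = 16.93.
Steady-state error to a unit ramp: e_ss = 1/K_v = 0.0591.

0.0591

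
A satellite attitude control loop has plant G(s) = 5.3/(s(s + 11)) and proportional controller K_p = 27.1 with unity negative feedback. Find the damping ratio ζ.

ζ = 0.459

1 + K_p·G(s) = 0 gives s² + 11s + 143.6 = 0.
So ω_n² = 143.6 ⇒ ω_n = 11.98 rad/s, and ζ = 11/(2ω_n) = 0.459.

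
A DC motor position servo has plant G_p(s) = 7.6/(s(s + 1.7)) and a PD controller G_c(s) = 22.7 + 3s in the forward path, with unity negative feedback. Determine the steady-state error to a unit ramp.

0.00985

The loop has one pole at the origin (type 1). Velocity error constant K_v = lim_{s→0} s·G_c(s)G_p(s) = 22.7·7.6/1.7 = 101.5.
Steady-state error to a unit ramp: e_ss = 1/K_v = 0.00985.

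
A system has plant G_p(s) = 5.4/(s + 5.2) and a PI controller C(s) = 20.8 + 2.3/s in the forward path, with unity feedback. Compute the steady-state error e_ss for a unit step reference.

The open loop C(s)G_p(s) has a pole at the origin (type 1), so the static position error constant is infinite and e_ss = 1/(1+∞) = 0.

0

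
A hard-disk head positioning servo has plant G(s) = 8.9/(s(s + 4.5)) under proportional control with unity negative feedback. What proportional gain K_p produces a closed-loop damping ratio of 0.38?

Closed-loop characteristic equation: s² + 4.5s + K_p·8.9 = 0.
So ω_n = √(8.9K_p) and 2ζω_n = 4.5, giving ζ = 4.5/(2√(8.9K_p)).
Setting ζ = 0.38: √(8.9K_p) = 4.5/(2·0.38) = 5.921, so K_p = 35.06/8.9 = 3.94.

K_p = 3.94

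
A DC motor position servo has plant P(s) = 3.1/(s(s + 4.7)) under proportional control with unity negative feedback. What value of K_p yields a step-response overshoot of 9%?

K_p = 4.81

From %OS = 100·exp(−πζ/√(1−ζ²)) = 9%, ζ = −ln(0.09)/√(π²+ln²(0.09)) = 0.6083.
Characteristic equation s² + 4.7s + 3.1K_p = 0 gives ζ = 4.7/(2√(3.1K_p)).
Setting ζ = 0.6083: √(3.1K_p) = 4.7/(2·0.6083) = 3.863, so K_p = 14.92/3.1 = 4.81.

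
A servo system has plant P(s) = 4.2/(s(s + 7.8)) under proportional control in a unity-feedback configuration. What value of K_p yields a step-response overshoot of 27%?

K_p = 24.5

From %OS = 100·exp(−πζ/√(1−ζ²)) = 27%, ζ = −ln(0.27)/√(π²+ln²(0.27)) = 0.3847.
Characteristic equation s² + 7.8s + 4.2K_p = 0 gives ζ = 7.8/(2√(4.2K_p)).
Setting ζ = 0.3847: √(4.2K_p) = 7.8/(2·0.3847) = 10.14, so K_p = 102.8/4.2 = 24.5.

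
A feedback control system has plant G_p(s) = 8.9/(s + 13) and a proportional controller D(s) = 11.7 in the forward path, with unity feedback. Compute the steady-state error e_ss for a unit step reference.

0.111

The loop is type 0. Static position error constant K_pos = D(0)·G_p(0) = 11.7·0.6846 = 8.01.
Steady-state error to a unit step: e_ss = 1/(1+K_pos) = 1/9.01 = 0.111.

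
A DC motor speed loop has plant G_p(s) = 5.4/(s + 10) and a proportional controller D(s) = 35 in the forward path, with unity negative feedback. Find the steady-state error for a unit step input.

The loop is type 0. Static position error constant K_pos = D(0)·G_p(0) = 35·0.54 = 18.9.
Steady-state error to a unit step: e_ss = 1/(1+K_pos) = 1/19.9 = 0.0503.

0.0503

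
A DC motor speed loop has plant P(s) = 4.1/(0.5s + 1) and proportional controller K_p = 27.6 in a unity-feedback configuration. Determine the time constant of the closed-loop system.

Closed loop: T(s) = K_p·P/(1+K_p·P) = 113.2/(0.5s + 1 + 113.2), with pole at s = −(1 + 113.2)/0.5 = −228.3.
Closed-loop time constant τ = 1/228.3 = 0.00438 s.

τ = 0.00438 s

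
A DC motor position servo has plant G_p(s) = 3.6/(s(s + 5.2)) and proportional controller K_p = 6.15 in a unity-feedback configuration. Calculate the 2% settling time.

T_s ≈ 1.54 s

The closed-loop denominator s² + 5.2s + 22.14 gives ω_n = √22.14 = 4.705 and ζ = 5.2/(2ω_n) = 0.5526.
2% settling time T_s ≈ 4/(ζω_n) = 4/2.6 = 1.54 s.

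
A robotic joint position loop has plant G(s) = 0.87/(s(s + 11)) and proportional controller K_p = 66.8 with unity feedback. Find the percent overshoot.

3.79%

Closed-loop characteristic equation: s² + 11s + 58.12 = 0, so ω_n = 7.623 rad/s and ζ = 11/(2·7.623) = 0.7215.
%OS = 100·exp(−πζ/√(1−ζ²)) = 100·exp(−π·0.7215/√0.4795) = 3.79%.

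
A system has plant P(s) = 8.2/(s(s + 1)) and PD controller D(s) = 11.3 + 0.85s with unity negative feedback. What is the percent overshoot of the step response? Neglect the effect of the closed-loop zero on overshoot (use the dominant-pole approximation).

24%

Forward path: (11.3 + 0.85s)·8.2/(s(s+1)). The closed-loop characteristic equation is s² + (1 + 8.2·0.85)s + 8.2·11.3 = 0.
That is s² + 7.97s + 92.66 = 0, so ω_n = 9.626 rad/s and ζ = 7.97/(2·9.626) = 0.414.
%OS = 100·exp(−πζ/√(1−ζ²)) = 24%.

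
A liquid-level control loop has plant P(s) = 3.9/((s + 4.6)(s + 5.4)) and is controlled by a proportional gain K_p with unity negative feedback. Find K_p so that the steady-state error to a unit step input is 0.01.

K_p = 631

The loop is type 0, so e_ss(step) = 1/(1 + K_pos) with K_pos = K_p·P(0).
P(0) = 0.157. Require 1/(1 + K_p·0.157) = 0.01, so 1 + 0.157·K_p = 100.
K_p = (100 − 1)/0.157 = 631.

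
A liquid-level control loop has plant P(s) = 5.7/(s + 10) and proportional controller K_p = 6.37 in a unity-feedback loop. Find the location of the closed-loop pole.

s = -46.31

Closed-loop transfer function: T(s) = K_p·P(s)/(1 + K_p·P(s)) = 36.31/(s + 10 + 36.31) = 36.31/(s + 46.31).
The closed-loop pole is at s = −46.31.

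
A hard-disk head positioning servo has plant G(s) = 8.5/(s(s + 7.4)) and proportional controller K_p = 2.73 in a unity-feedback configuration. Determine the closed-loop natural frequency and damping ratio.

1 + K_p·G(s) = 0 gives s² + 7.4s + 23.2 = 0.
Matching s² + 2ζω_n s + ω_n²: ω_n = √23.2 = 4.817 rad/s and 2ζω_n = 7.4, so ζ = 7.4/(2·4.817) = 0.768.

ω_n = 4.82 rad/s, ζ = 0.768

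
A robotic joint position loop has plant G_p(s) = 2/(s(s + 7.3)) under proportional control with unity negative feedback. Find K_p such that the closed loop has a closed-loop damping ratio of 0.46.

K_p = 31.5

Closed-loop characteristic equation: s² + 7.3s + K_p·2 = 0.
So ω_n = √(2K_p) and 2ζω_n = 7.3, giving ζ = 7.3/(2√(2K_p)).
Setting ζ = 0.46: √(2K_p) = 7.3/(2·0.46) = 7.935, so K_p = 62.96/2 = 31.5.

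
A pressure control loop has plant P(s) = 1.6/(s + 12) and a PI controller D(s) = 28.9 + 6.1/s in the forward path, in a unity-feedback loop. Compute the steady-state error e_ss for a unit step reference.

The open loop D(s)P(s) has a pole at the origin (type 1), so the static position error constant is infinite and e_ss = 1/(1+∞) = 0.

0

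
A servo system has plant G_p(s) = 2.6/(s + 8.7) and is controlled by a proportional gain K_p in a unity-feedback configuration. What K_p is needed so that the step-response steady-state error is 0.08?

K_p = 38.5

For a type-0 loop with proportional control, e_ss = 1/(1 + K_p·G_p(0)).
G_p(0) = 0.2989. Require 1/(1 + K_p·0.2989) = 0.08, so 1 + 0.2989·K_p = 12.5.
K_p = (12.5 − 1)/0.2989 = 38.5.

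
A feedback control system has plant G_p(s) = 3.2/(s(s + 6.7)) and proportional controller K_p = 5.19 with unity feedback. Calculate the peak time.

Closed-loop characteristic equation: s² + 6.7s + 16.61 = 0, so ω_n = 4.075 rad/s and ζ = 6.7/(2·4.075) = 0.822.
Damped frequency ω_d = ω_n√(1−ζ²) = 2.321 rad/s, so peak time T_p = π/ω_d = 1.35 s.

T_p = 1.35 s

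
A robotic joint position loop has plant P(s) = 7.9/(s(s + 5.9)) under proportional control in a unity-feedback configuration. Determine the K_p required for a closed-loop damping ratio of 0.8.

K_p = 1.72

Closed-loop characteristic equation: s² + 5.9s + K_p·7.9 = 0.
So ω_n = √(7.9K_p) and 2ζω_n = 5.9, giving ζ = 5.9/(2√(7.9K_p)).
Setting ζ = 0.8: √(7.9K_p) = 5.9/(2·0.8) = 3.688, so K_p = 13.6/7.9 = 1.72.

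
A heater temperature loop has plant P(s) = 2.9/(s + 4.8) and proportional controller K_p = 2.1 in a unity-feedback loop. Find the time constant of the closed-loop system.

Closed-loop transfer function: T(s) = K_p·P(s)/(1 + K_p·P(s)) = 6.09/(s + 4.8 + 6.09) = 6.09/(s + 10.89).
Time constant τ = 1/10.89 = 0.0918 s.

τ = 0.0918 s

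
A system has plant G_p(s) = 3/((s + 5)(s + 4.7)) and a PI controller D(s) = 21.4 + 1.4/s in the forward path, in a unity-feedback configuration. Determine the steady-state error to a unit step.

The open loop D(s)G_p(s) has a pole at the origin (type 1), so the static position error constant is infinite and e_ss = 1/(1+∞) = 0.

0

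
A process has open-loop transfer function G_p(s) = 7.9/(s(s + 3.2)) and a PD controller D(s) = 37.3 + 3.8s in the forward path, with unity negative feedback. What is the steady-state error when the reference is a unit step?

0

The open loop D(s)G_p(s) has a pole at the origin (type 1), so the static position error constant is infinite and e_ss = 1/(1+∞) = 0.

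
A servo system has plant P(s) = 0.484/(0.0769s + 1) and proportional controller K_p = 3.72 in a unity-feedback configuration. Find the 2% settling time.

T_s ≈ 0.11 s

Closed loop: T(s) = K_p·P/(1+K_p·P) = 1.8/(0.0769s + 1 + 1.8), with pole at s = −(1 + 1.8)/0.0769 = −36.42.
τ = 1/36.42 = 0.02746 s, so 2% settling time ≈ 4τ = 0.11 s.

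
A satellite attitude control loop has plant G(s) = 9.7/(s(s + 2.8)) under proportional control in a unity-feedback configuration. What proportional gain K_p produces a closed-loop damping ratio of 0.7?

Closed-loop characteristic equation: s² + 2.8s + K_p·9.7 = 0.
So ω_n = √(9.7K_p) and 2ζω_n = 2.8, giving ζ = 2.8/(2√(9.7K_p)).
Setting ζ = 0.7: √(9.7K_p) = 2.8/(2·0.7) = 2, so K_p = 4/9.7 = 0.412.

K_p = 0.412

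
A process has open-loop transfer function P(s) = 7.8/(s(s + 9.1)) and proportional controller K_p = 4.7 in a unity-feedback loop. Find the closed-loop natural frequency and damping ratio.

ω_n = 6.05 rad/s, ζ = 0.751

The closed-loop denominator is s(s+9.1) + 4.7·7.8 = s² + 9.1s + 36.66.
So ω_n² = 36.66 ⇒ ω_n = 6.055 rad/s, and ζ = 9.1/(2ω_n) = 0.751.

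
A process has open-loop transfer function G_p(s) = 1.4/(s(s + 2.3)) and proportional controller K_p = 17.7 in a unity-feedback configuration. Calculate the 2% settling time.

From 1 + K_pG_p(s) = 0: s² + 2.3s + 24.78 = 0 ⇒ ω_n = 4.978, ζ = 0.231.
2% settling time T_s ≈ 4/(ζω_n) = 4/1.15 = 3.48 s.

T_s ≈ 3.48 s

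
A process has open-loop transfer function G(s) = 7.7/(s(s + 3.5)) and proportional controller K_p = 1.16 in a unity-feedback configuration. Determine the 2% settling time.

From 1 + K_pG(s) = 0: s² + 3.5s + 8.932 = 0 ⇒ ω_n = 2.989, ζ = 0.5855.
2% settling time T_s ≈ 4/(ζω_n) = 4/1.75 = 2.29 s.

T_s ≈ 2.29 s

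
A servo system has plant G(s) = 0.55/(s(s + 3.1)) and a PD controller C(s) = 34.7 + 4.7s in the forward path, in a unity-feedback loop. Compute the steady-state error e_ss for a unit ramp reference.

The loop has one pole at the origin (type 1). Velocity error constant K_v = lim_{s→0} s·C(s)G(s) = 34.7·0.55/3.1 = 6.156.
Steady-state error to a unit ramp: e_ss = 1/K_v = 0.162.

0.162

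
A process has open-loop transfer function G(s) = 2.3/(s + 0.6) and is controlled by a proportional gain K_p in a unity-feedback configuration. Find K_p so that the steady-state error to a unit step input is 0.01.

K_p = 25.8

The loop is type 0, so e_ss(step) = 1/(1 + K_pos) with K_pos = K_p·G(0).
G(0) = 3.833. Require 1/(1 + K_p·3.833) = 0.01, so 1 + 3.833·K_p = 100.
K_p = (100 − 1)/3.833 = 25.8.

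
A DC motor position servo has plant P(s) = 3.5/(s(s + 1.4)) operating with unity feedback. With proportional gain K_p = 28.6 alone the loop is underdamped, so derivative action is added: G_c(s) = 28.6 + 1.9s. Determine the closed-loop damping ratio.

Forward path: (28.6 + 1.9s)·3.5/(s(s+1.4)). The closed-loop characteristic equation is s² + (1.4 + 3.5·1.9)s + 3.5·28.6 = 0.
That is s² + 8.05s + 100.1 = 0, so ω_n = 10 rad/s and ζ = 8.05/(2·10) = 0.4023.

ζ = 0.402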